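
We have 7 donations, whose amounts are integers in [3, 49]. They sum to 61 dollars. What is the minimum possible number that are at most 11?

Let j be the number exceeding 11. Then the total is ≥ 12·j + 3·(7 − j) = 21 + 9j.
So 9j ≤ 40 and j ≤ 4; hence at least 7 − 4 = 3 are ≤ 11.
Exactly 3 works: 3 values at 3 and 4 at 12 total 57; raise one of the low values by 4 (still ≤ 11) to hit 61.

3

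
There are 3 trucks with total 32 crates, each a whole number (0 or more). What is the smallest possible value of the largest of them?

11

If every one of the 3 were at most 10, the total would be at most 3 × 10 = 30 < 32.
Equality holds with 2 values of 11 and 1 value of 10.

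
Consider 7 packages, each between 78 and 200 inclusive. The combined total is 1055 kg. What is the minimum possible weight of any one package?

Minimizing one value means maximizing the remaining 6.
The other 6 can take up 6 × 200 = 1200 ≥ 1055 − 78, so one package can sit at its floor of 78.
Achievable: one at 78 and the other 6 totalling 977, which fits since 6 × 78 ≤ 977 ≤ 6 × 200.

78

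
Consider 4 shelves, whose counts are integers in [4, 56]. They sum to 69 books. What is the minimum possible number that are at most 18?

If only k of them are at most 18, the other 4 − k are at least 19, so the total is at least (4 − k)·19 + k·4.
This is ≤ 69, so (4 − k)·19 + 4k ≤ 69, which gives k ≥ 1.
Exactly 1 works: 1 value at 4 and 3 at 19 total 61; raise one of the low values by 8 (still ≤ 18) to hit 69.

1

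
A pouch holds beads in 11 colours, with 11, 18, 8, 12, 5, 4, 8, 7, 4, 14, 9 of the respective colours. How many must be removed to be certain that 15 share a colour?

97

In the worst case you take as many as possible of each colour without reaching 15: 11 + 14 + 8 + 12 + 5 + 4 + 8 + 7 + 4 + 14 + 9 = 96.
The next one must give 15 of some colour, so 96 + 1 = 97.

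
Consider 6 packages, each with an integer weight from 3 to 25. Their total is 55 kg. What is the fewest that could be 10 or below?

Each value above 10 is at least 11, contributing at least 11 − 3 = 8 above the floor 3.
The sum exceeds the floor total 18 by 37, so at most ⌊37/8⌋ = 4 exceed 10, and at least 2 are ≤ 10.
Exactly 2 works: 2 values at 3 and 4 at 11 total 50; raise one of the low values by 5 (still ≤ 10) to hit 55.

2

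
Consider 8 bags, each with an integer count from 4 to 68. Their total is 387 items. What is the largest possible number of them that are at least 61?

6

If k of the values are ≥ 61, the total is ≥ 61k + 4(8 − k).
Setting 61k + 4(8 − k) ≤ 387 gives 57k ≤ 355, so k ≤ 6.
k = 6 is achieved by 6 values at 61 and 2 at 4, total 374; add 13 to one value (staying below 61) to reach 387.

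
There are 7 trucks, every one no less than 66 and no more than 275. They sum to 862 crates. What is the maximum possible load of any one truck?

Maximizing one value means minimizing the remaining 6.
The other 6 contribute at least 6 × 66 = 396, leaving at most 862 − 396 = 466.
But each truck is capped at 275, so the maximum is 275.
Achievable: one at 275 and the other 6 totalling 587, which fits since 6 × 66 ≤ 587 ≤ 6 × 275.

275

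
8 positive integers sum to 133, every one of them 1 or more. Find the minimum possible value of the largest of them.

17

Some value must be at least ⌈133/8⌉ = 17, since 8 × 16 = 128 < 133.
Achievable: 5 of them at 17 and 3 at 16 total 133.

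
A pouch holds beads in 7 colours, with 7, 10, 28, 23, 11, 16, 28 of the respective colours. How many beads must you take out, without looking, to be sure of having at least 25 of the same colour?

In the worst case you take as many as possible of each colour without reaching 25: 7 + 10 + 24 + 23 + 11 + 16 + 24 = 115.
The next one must give 25 of some colour, so 115 + 1 = 116.

116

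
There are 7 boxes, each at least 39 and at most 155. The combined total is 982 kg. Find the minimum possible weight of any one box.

To make one box as small as possible, make the other 6 as large as possible.
The other 6 contribute at most 6 × 155 = 930, leaving at least 982 − 930 = 52.
Since 52 ≥ 39, this is achievable: one at 52 and 6 at 155.

52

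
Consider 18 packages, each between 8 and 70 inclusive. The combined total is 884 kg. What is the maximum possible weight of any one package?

Maximizing one value means minimizing the remaining 17.
The other 17 contribute at least 17 × 8 = 136, leaving at most 884 − 136 = 748.
But each package is capped at 70, so the maximum is 70.
Achievable: one at 70 and the other 17 totalling 814, which fits since 17 × 8 ≤ 814 ≤ 17 × 70.

70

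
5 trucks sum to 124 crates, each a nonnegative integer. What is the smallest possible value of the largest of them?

25

The average is 124/5 > 24, so not all 5 can be 24 or less; the largest is ≥ 25.
Taking 1 copy of 24 and 4 copies of 25 gives exactly 124, so 25 is attained.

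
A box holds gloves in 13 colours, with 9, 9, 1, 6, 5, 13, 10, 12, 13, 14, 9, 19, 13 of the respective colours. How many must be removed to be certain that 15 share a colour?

In the worst case you take as many as possible of each colour without reaching 15: 9 + 9 + 1 + 6 + 5 + 13 + 10 + 12 + 13 + 14 + 9 + 14 + 13 = 128.
The next one must give 15 of some colour, so 128 + 1 = 129.

129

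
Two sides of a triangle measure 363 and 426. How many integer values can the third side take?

The triangle inequality gives |363 − 426| < c < 363 + 426, i.e. 63 < c < 789.
So c can be any integer from 64 to 788: 725 values.

725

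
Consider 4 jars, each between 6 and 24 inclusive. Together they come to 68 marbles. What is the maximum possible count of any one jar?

24

Maximizing one value means minimizing the remaining 3.
The other 3 contribute at least 3 × 6 = 18, leaving at most 68 − 18 = 50.
But each jar is capped at 24, so the maximum is 24.
Achievable: one at 24 and the other 3 totalling 44, which fits since 3 × 6 ≤ 44 ≤ 3 × 24.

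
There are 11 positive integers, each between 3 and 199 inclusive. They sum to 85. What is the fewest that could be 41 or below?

10

If only k of them are at most 41, the other 11 − k are at least 42, so the total is at least (11 − k)·42 + k·3.
This is ≤ 85, so (11 − k)·42 + 3k ≤ 85, which gives k ≥ 10.
Exactly 10 works: 10 values at 3 and 1 at 42 total 72; raise one of the low values by 13 (still ≤ 41) to hit 85.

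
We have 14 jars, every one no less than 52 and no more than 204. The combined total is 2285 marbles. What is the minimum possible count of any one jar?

52

Minimizing one value means maximizing the remaining 13.
The other 13 can take up 13 × 204 = 2652 ≥ 2285 − 52, so one jar can sit at its floor of 52.
Achievable: one at 52 and the other 13 totalling 2233, which fits since 13 × 52 ≤ 2233 ≤ 13 × 204.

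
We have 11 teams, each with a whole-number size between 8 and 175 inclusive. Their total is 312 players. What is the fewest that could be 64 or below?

If only k of them are at most 64, the other 11 − k are at least 65, so the total is at least (11 − k)·65 + k·8.
This is ≤ 312, so (11 − k)·65 + 8k ≤ 312, which gives k ≥ 8.
Exactly 8 works: 8 values at 8 and 3 at 65 total 259; raise one of the low values by 53 (still ≤ 64) to hit 312.

8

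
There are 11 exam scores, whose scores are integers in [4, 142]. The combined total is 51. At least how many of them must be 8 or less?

10

Each value above 8 is at least 9, contributing at least 9 − 4 = 5 above the floor 4.
The sum exceeds the floor total 44 by 7, so at most ⌊7/5⌋ = 1 exceed 8, and at least 10 are ≤ 8.
Exactly 10 works: 10 values at 4 and 1 at 9 total 49; raise one of the low values by 2 (still ≤ 8) to hit 51.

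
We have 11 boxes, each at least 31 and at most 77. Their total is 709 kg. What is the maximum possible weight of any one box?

To make one box as large as possible, make the other 10 as small as possible.
The other 10 contribute at least 10 × 31 = 310, leaving at most 709 − 310 = 399.
But each box is capped at 77, so the maximum is 77.
Achievable: one at 77 and the other 10 totalling 632, which fits since 10 × 31 ≤ 632 ≤ 10 × 77.

77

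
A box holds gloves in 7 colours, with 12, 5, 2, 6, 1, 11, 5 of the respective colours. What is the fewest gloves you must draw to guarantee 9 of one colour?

36

In the worst case you take as many as possible of each colour without reaching 9: 8 + 5 + 2 + 6 + 1 + 8 + 5 = 35.
The next one must give 9 of some colour, so 35 + 1 = 36.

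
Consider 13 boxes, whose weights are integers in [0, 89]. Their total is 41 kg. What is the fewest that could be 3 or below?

Let j be the number exceeding 3. Then the total is ≥ 4·j + 0·(13 − j) = 0 + 4j.
So 4j ≤ 41 and j ≤ 10; hence at least 13 − 10 = 3 are ≤ 3.
Exactly 3 works: 3 values at 0 and 10 at 4 total 40; raise one of the low values by 1 (still ≤ 3) to hit 41.

3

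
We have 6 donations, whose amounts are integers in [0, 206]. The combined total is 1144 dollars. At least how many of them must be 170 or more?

4

Suppose at most 6 − j of them reach 170; then j values are ≤ 169 and the rest ≤ 206.
The total is then ≤ 169·j + 206·(6 − j) = 1236 − 37j. For this to be ≥ 1144 we need j ≤ 2, so at least 6 − 2 = 4 must reach 170.
Exactly 4 works: 4 values at 206 and 2 at 169 total 1162; lower one of the high values by 18 (still ≥ 170) to hit 1144.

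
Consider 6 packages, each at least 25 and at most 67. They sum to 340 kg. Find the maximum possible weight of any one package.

67

To make one package as large as possible, make the other 5 as small as possible.
The other 5 contribute at least 5 × 25 = 125, leaving at most 340 − 125 = 215.
But each package is capped at 67, so the maximum is 67.
Achievable: one at 67 and the other 5 totalling 273, which fits since 5 × 25 ≤ 273 ≤ 5 × 67.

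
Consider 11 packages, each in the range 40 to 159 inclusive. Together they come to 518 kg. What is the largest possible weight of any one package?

To make one package as large as possible, make the other 10 as small as possible.
The other 10 contribute at least 10 × 40 = 400, leaving at most 518 − 400 = 118.
Since 118 ≤ 159, this is achievable: one at 118 and 10 at 40.

118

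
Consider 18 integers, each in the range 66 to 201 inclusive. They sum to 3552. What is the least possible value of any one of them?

135

To make one integer as small as possible, make the other 17 as large as possible.
The other 17 contribute at most 17 × 201 = 3417, leaving at least 3552 − 3417 = 135.
Since 135 ≥ 66, this is achievable: one at 135 and 17 at 201.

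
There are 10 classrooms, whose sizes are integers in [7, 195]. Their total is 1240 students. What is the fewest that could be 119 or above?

1

Each value short of 119 is at most 118, costing at least 195 − 118 = 77 against the maximum total of 1950.
We can afford to lose at most 1950 − 1240 = 710, so at most ⌊710/77⌋ = 9 fall short, and at least 1 are ≥ 119.
Exactly 1 works: 1 value at 195 and 9 at 118 total 1257; lower one of the high values by 17 (still ≥ 119) to hit 1240.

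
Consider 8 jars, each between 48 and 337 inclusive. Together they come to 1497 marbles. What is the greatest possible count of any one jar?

337

To make one jar as large as possible, make the other 7 as small as possible.
The other 7 contribute at least 7 × 48 = 336, leaving at most 1497 − 336 = 1161.
But each jar is capped at 337, so the maximum is 337.
Achievable: one at 337 and the other 7 totalling 1160, which fits since 7 × 48 ≤ 1160 ≤ 7 × 337.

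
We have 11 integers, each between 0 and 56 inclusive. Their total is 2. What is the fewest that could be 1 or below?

Each value above 1 is at least 2, contributing at least 2 − 0 = 2 above the floor 0.
The sum exceeds the floor total 0 by 2, so at most ⌊2/2⌋ = 1 exceed 1, and at least 10 are ≤ 1.
Exactly 10 works: 10 values at 0 and 1 at 2 total 2.

10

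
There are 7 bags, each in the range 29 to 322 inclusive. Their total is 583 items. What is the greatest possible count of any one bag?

322

To make one bag as large as possible, make the other 6 as small as possible.
The other 6 contribute at least 6 × 29 = 174, leaving at most 583 − 174 = 409.
But each bag is capped at 322, so the maximum is 322.
Achievable: one at 322 and the other 6 totalling 261, which fits since 6 × 29 ≤ 261 ≤ 6 × 322.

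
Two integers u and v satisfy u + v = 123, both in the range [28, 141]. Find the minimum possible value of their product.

For a fixed sum, uv is smallest when u and v are as far apart as possible.
At the endpoint u = 28, v = 123 − 28 = 95, so uv = 28 × 95 = 2660.

2660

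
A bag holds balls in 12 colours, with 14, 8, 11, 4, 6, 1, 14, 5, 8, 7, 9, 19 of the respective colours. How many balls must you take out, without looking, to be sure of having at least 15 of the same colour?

102

In the worst case you take as many as possible of each colour without reaching 15: 14 + 8 + 11 + 4 + 6 + 1 + 14 + 5 + 8 + 7 + 9 + 14 = 101.
The next one must give 15 of some colour, so 101 + 1 = 102.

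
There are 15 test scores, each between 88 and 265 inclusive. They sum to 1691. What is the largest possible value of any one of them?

Maximizing one value means minimizing the remaining 14.
The other 14 contribute at least 14 × 88 = 1232, leaving at most 1691 − 1232 = 459.
But each score is capped at 265, so the maximum is 265.
Achievable: one at 265 and the other 14 totalling 1426, which fits since 14 × 88 ≤ 1426 ≤ 14 × 265.

265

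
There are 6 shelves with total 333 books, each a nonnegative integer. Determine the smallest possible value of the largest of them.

56

Some value must be at least ⌈333/6⌉ = 56, since 6 × 55 = 330 < 333.
Taking 3 copies of 55 and 3 copies of 56 gives exactly 333, so 56 is attained.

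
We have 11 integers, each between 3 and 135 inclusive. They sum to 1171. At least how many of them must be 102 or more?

If only k of them are at least 102, the other 11 − k are at most 101, so the total is at most k·135 + (11 − k)·101.
This must reach 1171, so k·135 + (11 − k)·101 ≥ 1171, giving k ≥ 2.
Exactly 2 works: 2 values at 135 and 9 at 101 total 1179; lower one of the high values by 8 (still ≥ 102) to hit 1171.

2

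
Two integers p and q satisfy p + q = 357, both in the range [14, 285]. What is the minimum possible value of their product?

20520

pq = p(357 − p) is concave in p, so over [72, 285] it is minimized at an endpoint.
At the endpoint p = 72, q = 357 − 72 = 285, so pq = 72 × 285 = 20520.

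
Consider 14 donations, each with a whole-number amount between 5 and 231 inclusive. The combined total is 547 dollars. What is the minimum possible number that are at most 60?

6

Each value above 60 is at least 61, contributing at least 61 − 5 = 56 above the floor 5.
The sum exceeds the floor total 70 by 477, so at most ⌊477/56⌋ = 8 exceed 60, and at least 6 are ≤ 60.
Exactly 6 works: 6 values at 5 and 8 at 61 total 518; raise one of the low values by 29 (still ≤ 60) to hit 547.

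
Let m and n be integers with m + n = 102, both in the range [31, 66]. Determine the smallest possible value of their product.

For a fixed sum, mn is smallest when m and n are as far apart as possible.
At the endpoint m = 36, n = 102 − 36 = 66, so mn = 36 × 66 = 2376.

2376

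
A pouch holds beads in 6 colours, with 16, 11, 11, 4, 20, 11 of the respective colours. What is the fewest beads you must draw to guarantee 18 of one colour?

71

In the worst case you take as many as possible of each colour without reaching 18: 16 + 11 + 11 + 4 + 17 + 11 = 70.
The next one must give 18 of some colour, so 70 + 1 = 71.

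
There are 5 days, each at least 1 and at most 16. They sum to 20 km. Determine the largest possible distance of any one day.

To make one day as large as possible, make the other 4 as small as possible.
The other 4 contribute at least 4 × 1 = 4, leaving at most 20 − 4 = 16.
Since 16 ≤ 16, this is achievable: one at 16 and 4 at 1.

16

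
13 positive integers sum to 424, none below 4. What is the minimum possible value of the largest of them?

Some value must be at least ⌈424/13⌉ = 33, since 13 × 32 = 416 < 424.
Taking 5 copies of 32 and 8 copies of 33 gives exactly 424, so 33 is attained.

33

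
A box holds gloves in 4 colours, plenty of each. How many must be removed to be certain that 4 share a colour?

You could draw 3 of every colour without reaching 4 of any — 12 in all.
One more forces 4 of some colour, so 12 + 1 = 13.

13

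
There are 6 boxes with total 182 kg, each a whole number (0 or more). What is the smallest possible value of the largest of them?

31

The 6 values sum to 182, so their maximum is at least ⌈182/6⌉ = 31.
Taking 4 copies of 30 and 2 copies of 31 gives exactly 182, so 31 is attained.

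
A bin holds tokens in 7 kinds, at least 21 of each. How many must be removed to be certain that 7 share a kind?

43

In the worst case you draw 6 of each of the 7 kinds: 7 × 6 = 42.
One more forces 7 of some kind, so 42 + 1 = 43.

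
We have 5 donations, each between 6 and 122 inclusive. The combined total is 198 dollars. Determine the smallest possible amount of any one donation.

To make one donation as small as possible, make the other 4 as large as possible.
The other 4 can take up 4 × 122 = 488 ≥ 198 − 6, so one donation can sit at its floor of 6.
Achievable: one at 6 and the other 4 totalling 192, which fits since 4 × 6 ≤ 192 ≤ 4 × 122.

6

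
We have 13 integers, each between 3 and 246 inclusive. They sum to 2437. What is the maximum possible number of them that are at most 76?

4

Each value at 76 or below falls at least 246 − 76 = 170 short of the ceiling 246.
The ceiling total is 13 × 246 = 3198, and we need 2437, so at most ⌊(3198 − 2437)/170⌋ = 4 can be that low.
k = 4 is achieved by 4 values at 76 and 9 at 246, total 2518; lower one of the 246's by 81 (still > 76) to reach 2437.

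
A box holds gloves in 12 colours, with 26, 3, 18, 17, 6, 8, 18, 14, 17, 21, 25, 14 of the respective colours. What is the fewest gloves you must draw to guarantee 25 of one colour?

In the worst case you take as many as possible of each colour without reaching 25: 24 + 3 + 18 + 17 + 6 + 8 + 18 + 14 + 17 + 21 + 24 + 14 = 184.
The next one must give 25 of some colour, so 184 + 1 = 185.

185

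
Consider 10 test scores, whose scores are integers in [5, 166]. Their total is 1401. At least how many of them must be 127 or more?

Suppose at most 10 − j of them reach 127; then j values are ≤ 126 and the rest ≤ 166.
The total is then ≤ 126·j + 166·(10 − j) = 1660 − 40j. For this to be ≥ 1401 we need j ≤ 6, so at least 10 − 6 = 4 must reach 127.
Exactly 4 works: 4 values at 166 and 6 at 126 total 1420; lower one of the high values by 19 (still ≥ 127) to hit 1401.

4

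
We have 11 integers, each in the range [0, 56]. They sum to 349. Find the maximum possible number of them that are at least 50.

With k values at 50 or above and the rest at least 0, the sum is at least 0 + 50k.
Since the sum is 349, we need 50k ≤ 349, i.e. k ≤ 6.
k = 6 is achieved by 6 values at 50 and 5 at 0, total 300; add 49 to one value (staying below 50) to reach 349.

6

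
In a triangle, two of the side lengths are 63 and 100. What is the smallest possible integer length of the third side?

The third side must exceed |63 − 100| = 37.
The smallest integer above 37 is 38.

38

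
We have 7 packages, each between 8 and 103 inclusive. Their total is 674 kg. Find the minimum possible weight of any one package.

To make one package as small as possible, make the other 6 as large as possible.
The other 6 contribute at most 6 × 103 = 618, leaving at least 674 − 618 = 56.
Since 56 ≥ 8, this is achievable: one at 56 and 6 at 103.

56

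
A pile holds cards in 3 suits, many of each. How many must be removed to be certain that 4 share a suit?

You could draw 3 of every suit without reaching 4 of any — 9 in all.
One more forces 4 of some suit, so 9 + 1 = 10.

10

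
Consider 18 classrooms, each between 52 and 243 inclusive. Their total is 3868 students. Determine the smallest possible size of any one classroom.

52

Minimizing one value means maximizing the remaining 17.
The other 17 can take up 17 × 243 = 4131 ≥ 3868 − 52, so one classroom can sit at its floor of 52.
Achievable: one at 52 and the other 17 totalling 3816, which fits since 17 × 52 ≤ 3816 ≤ 17 × 243.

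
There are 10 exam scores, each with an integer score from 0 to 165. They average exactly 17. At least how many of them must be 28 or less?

The total is 10 × 17 = 170.
Let j be the number exceeding 28. Then the total is ≥ 29·j + 0·(10 − j) = 0 + 29j.
So 29j ≤ 170 and j ≤ 5; hence at least 10 − 5 = 5 are ≤ 28.
Exactly 5 works: 5 values at 0 and 5 at 29 total 145; raise one of the low values by 25 (still ≤ 28) to hit 170.

5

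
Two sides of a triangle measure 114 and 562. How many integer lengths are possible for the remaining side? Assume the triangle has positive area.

227

The triangle inequality gives |114 − 562| < c < 114 + 562, i.e. 448 < c < 676.
So c can be any integer from 449 to 675: 227 values.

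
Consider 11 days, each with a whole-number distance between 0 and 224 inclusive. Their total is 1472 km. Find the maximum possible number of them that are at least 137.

10

With k values at 137 or above and the rest at least 0, the sum is at least 0 + 137k.
Since the sum is 1472, we need 137k ≤ 1472, i.e. k ≤ 10.
k = 10 is achieved by 10 values at 137 and 1 at 0, total 1370; add 102 to one value (staying below 137) to reach 1472.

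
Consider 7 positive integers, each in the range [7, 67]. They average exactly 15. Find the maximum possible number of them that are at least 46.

1

The total is 7 × 15 = 105.
If k of the values are ≥ 46, the total is ≥ 46k + 7(7 − k).
Setting 46k + 7(7 − k) ≤ 105 gives 39k ≤ 56, so k ≤ 1.
k = 1 is achieved by 1 value at 46 and 6 at 7, total 88; add 17 to one value (staying below 46) to reach 105.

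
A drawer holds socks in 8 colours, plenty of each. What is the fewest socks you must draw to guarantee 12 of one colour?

You could draw 11 of every colour without reaching 12 of any — 88 in all.
One more forces 12 of some colour, so 88 + 1 = 89.

89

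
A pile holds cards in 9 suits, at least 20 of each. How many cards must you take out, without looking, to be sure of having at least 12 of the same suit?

In the worst case you draw 11 of each of the 9 suits: 9 × 11 = 99.
One more forces 12 of some suit, so 99 + 1 = 100.

100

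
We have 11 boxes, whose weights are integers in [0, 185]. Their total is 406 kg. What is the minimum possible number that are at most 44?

If only k of them are at most 44, the other 11 − k are at least 45, so the total is at least (11 − k)·45 + k·0.
This is ≤ 406, so (11 − k)·45 + 0k ≤ 406, which gives k ≥ 2.
Exactly 2 works: 2 values at 0 and 9 at 45 total 405; raise one of the low values by 1 (still ≤ 44) to hit 406.

2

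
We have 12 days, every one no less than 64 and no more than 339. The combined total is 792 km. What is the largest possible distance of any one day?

To make one day as large as possible, make the other 11 as small as possible.
The other 11 contribute at least 11 × 64 = 704, leaving at most 792 − 704 = 88.
Since 88 ≤ 339, this is achievable: one at 88 and 11 at 64.

88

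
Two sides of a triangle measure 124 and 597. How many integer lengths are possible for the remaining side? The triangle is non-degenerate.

The triangle inequality gives |124 − 597| < c < 124 + 597, i.e. 473 < c < 721.
So c can be any integer from 474 to 720: 247 values.

247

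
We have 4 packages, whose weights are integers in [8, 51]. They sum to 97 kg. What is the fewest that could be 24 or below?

1

If only k of them are at most 24, the other 4 − k are at least 25, so the total is at least (4 − k)·25 + k·8.
This is ≤ 97, so (4 − k)·25 + 8k ≤ 97, which gives k ≥ 1.
Exactly 1 works: 1 value at 8 and 3 at 25 total 83; raise one of the low values by 14 (still ≤ 24) to hit 97.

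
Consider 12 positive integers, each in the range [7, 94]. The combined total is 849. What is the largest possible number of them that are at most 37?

Suppose k of them are at most 37. Those contribute at most 37 each and the rest at most 94 each.
So the total is at most 37k + 94(12 − k) = 1128 − 57k. This must still be ≥ 849, so k ≤ 4.
k = 4 is achieved by 4 values at 37 and 8 at 94, total 900; lower one of the 94's by 51 (still > 37) to reach 849.

4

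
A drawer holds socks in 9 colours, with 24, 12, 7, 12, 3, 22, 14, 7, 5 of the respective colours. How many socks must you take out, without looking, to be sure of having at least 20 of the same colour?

In the worst case you take as many as possible of each colour without reaching 20: 19 + 12 + 7 + 12 + 3 + 19 + 14 + 7 + 5 = 98.
The next one must give 20 of some colour, so 98 + 1 = 99.

99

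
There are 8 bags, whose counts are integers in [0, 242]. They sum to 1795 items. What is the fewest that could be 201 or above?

If only k of them are at least 201, the other 8 − k are at most 200, so the total is at most k·242 + (8 − k)·200.
This must reach 1795, so k·242 + (8 − k)·200 ≥ 1795, giving k ≥ 5.
Exactly 5 works: 5 values at 242 and 3 at 200 total 1810; lower one of the high values by 15 (still ≥ 201) to hit 1795.

5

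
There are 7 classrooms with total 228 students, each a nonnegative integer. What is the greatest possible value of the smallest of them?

The 7 values sum to 228, so their minimum is at most ⌊228/7⌋ = 32.
Achievable: 3 of them at 32 and 4 at 33 total 228.

32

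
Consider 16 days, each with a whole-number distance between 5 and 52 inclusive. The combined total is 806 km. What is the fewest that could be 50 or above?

8

If only k of them are at least 50, the other 16 − k are at most 49, so the total is at most k·52 + (16 − k)·49.
This must reach 806, so k·52 + (16 − k)·49 ≥ 806, giving k ≥ 8.
Exactly 8 works: 8 values at 52 and 8 at 49 total 808; lower one of the high values by 2 (still ≥ 50) to hit 806.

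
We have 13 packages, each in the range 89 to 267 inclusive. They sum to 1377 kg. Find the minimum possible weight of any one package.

89

To make one package as small as possible, make the other 12 as large as possible.
The other 12 can take up 12 × 267 = 3204 ≥ 1377 − 89, so one package can sit at its floor of 89.
Achievable: one at 89 and the other 12 totalling 1288, which fits since 12 × 89 ≤ 1288 ≤ 12 × 267.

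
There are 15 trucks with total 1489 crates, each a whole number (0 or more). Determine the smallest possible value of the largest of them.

100

If every one of the 15 were at most 99, the total would be at most 15 × 99 = 1485 < 1489.
Taking 11 copies of 99 and 4 copies of 100 gives exactly 1489, so 100 is attained.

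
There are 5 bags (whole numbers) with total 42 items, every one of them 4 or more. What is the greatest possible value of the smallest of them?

8

The average is 42/5 < 9, so some value is ≤ 8.
Equality holds with 3 values of 8 and 2 values of 9.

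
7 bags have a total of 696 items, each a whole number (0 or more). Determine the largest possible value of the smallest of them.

99

The 7 values sum to 696, so their minimum is at most ⌊696/7⌋ = 99.
Equality holds with 4 values of 99 and 3 values of 100.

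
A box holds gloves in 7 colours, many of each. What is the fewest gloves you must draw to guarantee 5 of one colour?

You could draw 4 of every colour without reaching 5 of any — 28 in all.
One more forces 5 of some colour, so 28 + 1 = 29.

29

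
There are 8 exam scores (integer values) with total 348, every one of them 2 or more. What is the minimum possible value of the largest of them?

If every one of the 8 were at most 43, the total would be at most 8 × 43 = 344 < 348.
Achievable: 4 of them at 44 and 4 at 43 total 348.

44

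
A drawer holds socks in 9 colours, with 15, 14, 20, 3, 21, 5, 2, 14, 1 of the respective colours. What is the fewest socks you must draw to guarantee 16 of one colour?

85

In the worst case you take as many as possible of each colour without reaching 16: 15 + 14 + 15 + 3 + 15 + 5 + 2 + 14 + 1 = 84.
The next one must give 16 of some colour, so 84 + 1 = 85.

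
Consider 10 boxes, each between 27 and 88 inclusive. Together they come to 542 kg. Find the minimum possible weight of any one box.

To make one box as small as possible, make the other 9 as large as possible.
The other 9 can take up 9 × 88 = 792 ≥ 542 − 27, so one box can sit at its floor of 27.
Achievable: one at 27 and the other 9 totalling 515, which fits since 9 × 27 ≤ 515 ≤ 9 × 88.

27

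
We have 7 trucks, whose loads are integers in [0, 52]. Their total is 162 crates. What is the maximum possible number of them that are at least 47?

If k of the values are ≥ 47, the total is ≥ 47k + 0(7 − k).
Setting 47k + 0(7 − k) ≤ 162 gives 47k ≤ 162, so k ≤ 3.
k = 3 is achieved by 3 values at 47 and 4 at 0, total 141; add 21 to one value (staying below 47) to reach 162.

3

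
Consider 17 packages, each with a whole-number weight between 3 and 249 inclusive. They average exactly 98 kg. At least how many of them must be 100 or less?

The total is 17 × 98 = 1666.
If only k of them are at most 100, the other 17 − k are at least 101, so the total is at least (17 − k)·101 + k·3.
This is ≤ 1666, so (17 − k)·101 + 3k ≤ 1666, which gives k ≥ 1.
Exactly 1 works: 1 value at 3 and 16 at 101 total 1619; raise one of the low values by 47 (still ≤ 100) to hit 1666.

1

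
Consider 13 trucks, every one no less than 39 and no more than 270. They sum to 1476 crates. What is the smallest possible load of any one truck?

To make one truck as small as possible, make the other 12 as large as possible.
The other 12 can take up 12 × 270 = 3240 ≥ 1476 − 39, so one truck can sit at its floor of 39.
Achievable: one at 39 and the other 12 totalling 1437, which fits since 12 × 39 ≤ 1437 ≤ 12 × 270.

39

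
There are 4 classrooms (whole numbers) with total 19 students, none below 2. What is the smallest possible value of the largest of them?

5

If every one of the 4 were at most 4, the total would be at most 4 × 4 = 16 < 19.
Achievable: 3 of them at 5 and 1 at 4 total 19.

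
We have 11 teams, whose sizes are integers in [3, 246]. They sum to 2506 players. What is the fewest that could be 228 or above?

1

Suppose at most 11 − j of them reach 228; then j values are ≤ 227 and the rest ≤ 246.
The total is then ≤ 227·j + 246·(11 − j) = 2706 − 19j. For this to be ≥ 2506 we need j ≤ 10, so at least 11 − 10 = 1 must reach 228.
Exactly 1 works: 1 value at 246 and 10 at 227 total 2516; lower one of the high values by 10 (still ≥ 228) to hit 2506.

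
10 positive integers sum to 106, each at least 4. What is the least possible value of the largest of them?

11

If every one of the 10 were at most 10, the total would be at most 10 × 10 = 100 < 106.
Equality holds with 6 values of 11 and 4 values of 10.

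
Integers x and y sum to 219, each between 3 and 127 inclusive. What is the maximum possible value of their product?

11990

With x + y fixed, xy peaks when the two are closest together.
Taking x = 109 and y = 110 (both in [3, 127]) gives xy = 11990.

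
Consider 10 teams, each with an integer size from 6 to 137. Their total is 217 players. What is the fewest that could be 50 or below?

Each value above 50 is at least 51, contributing at least 51 − 6 = 45 above the floor 6.
The sum exceeds the floor total 60 by 157, so at most ⌊157/45⌋ = 3 exceed 50, and at least 7 are ≤ 50.
Exactly 7 works: 7 values at 6 and 3 at 51 total 195; raise one of the low values by 22 (still ≤ 50) to hit 217.

7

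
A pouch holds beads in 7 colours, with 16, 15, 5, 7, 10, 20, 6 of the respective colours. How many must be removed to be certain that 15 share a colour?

71

In the worst case you take as many as possible of each colour without reaching 15: 14 + 14 + 5 + 7 + 10 + 14 + 6 = 70.
The next one must give 15 of some colour, so 70 + 1 = 71.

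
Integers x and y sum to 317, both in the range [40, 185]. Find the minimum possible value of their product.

24420

Since x + y is fixed, pushing one of them to its bound minimizes the product.
The extreme feasible split is x = 132, y = 185, giving xy = 24420.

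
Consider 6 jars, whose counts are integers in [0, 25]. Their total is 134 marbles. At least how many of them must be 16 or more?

5

If only k of them are at least 16, the other 6 − k are at most 15, so the total is at most k·25 + (6 − k)·15.
This must reach 134, so k·25 + (6 − k)·15 ≥ 134, giving k ≥ 5.
Exactly 5 works: 5 values at 25 and 1 at 15 total 140; lower one of the high values by 6 (still ≥ 16) to hit 134.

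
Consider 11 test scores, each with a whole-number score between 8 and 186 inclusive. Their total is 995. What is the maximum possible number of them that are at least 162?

Suppose k of them are at least 162. Those contribute at least 162 each and the other 11 − k at least 8 each.
So the total is at least 162k + 8(11 − k) = 88 + 154k. This must be ≤ 995, giving k ≤ 5.
k = 5 is achieved by 5 values at 162 and 6 at 8, total 858; add 137 to one value (staying below 162) to reach 995.

5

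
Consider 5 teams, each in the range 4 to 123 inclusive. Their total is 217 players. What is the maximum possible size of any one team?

To make one team as large as possible, make the other 4 as small as possible.
The other 4 contribute at least 4 × 4 = 16, leaving at most 217 − 16 = 201.
But each team is capped at 123, so the maximum is 123.
Achievable: one at 123 and the other 4 totalling 94, which fits since 4 × 4 ≤ 94 ≤ 4 × 123.

123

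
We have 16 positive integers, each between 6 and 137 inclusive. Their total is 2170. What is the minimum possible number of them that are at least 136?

Suppose at most 16 − j of them reach 136; then j values are ≤ 135 and the rest ≤ 137.
The total is then ≤ 135·j + 137·(16 − j) = 2192 − 2j. For this to be ≥ 2170 we need j ≤ 11, so at least 16 − 11 = 5 must reach 136.
Exactly 5 works: 5 values at 137 and 11 at 135 total 2170.

5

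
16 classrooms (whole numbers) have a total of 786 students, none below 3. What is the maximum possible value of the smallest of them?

49

If every one of the 16 were at least 50, the total would be at least 16 × 50 = 800 > 786.
Equality holds with 14 values of 49 and 2 values of 50.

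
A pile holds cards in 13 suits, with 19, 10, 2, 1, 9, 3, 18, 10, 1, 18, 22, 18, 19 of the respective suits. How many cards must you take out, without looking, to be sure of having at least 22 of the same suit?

150

In the worst case you take as many as possible of each suit without reaching 22: 19 + 10 + 2 + 1 + 9 + 3 + 18 + 10 + 1 + 18 + 21 + 18 + 19 = 149.
The next one must give 22 of some suit, so 149 + 1 = 150.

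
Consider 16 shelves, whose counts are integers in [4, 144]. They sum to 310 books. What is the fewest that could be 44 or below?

10

Let j be the number exceeding 44. Then the total is ≥ 45·j + 4·(16 − j) = 64 + 41j.
So 41j ≤ 246 and j ≤ 6; hence at least 16 − 6 = 10 are ≤ 44.
Exactly 10 works: 10 values at 4 and 6 at 45 total 310.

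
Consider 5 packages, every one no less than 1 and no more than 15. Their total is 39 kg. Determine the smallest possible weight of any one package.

Minimizing one value means maximizing the remaining 4.
The other 4 can take up 4 × 15 = 60 ≥ 39 − 1, so one package can sit at its floor of 1.
Achievable: one at 1 and the other 4 totalling 38, which fits since 4 × 1 ≤ 38 ≤ 4 × 15.

1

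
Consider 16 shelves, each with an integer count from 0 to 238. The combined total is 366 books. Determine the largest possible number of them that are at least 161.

2

If k of the values are ≥ 161, the total is ≥ 161k + 0(16 − k).
Setting 161k + 0(16 − k) ≤ 366 gives 161k ≤ 366, so k ≤ 2.
k = 2 is achieved by 2 values at 161 and 14 at 0, total 322; add 44 to one value (staying below 161) to reach 366.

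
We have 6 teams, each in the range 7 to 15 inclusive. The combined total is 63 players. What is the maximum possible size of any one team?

15

Maximizing one value means minimizing the remaining 5.
The other 5 contribute at least 5 × 7 = 35, leaving at most 63 − 35 = 28.
But each team is capped at 15, so the maximum is 15.
Achievable: one at 15 and the other 5 totalling 48, which fits since 5 × 7 ≤ 48 ≤ 5 × 15.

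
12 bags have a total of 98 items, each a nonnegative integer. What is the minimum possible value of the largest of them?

The average is 98/12 > 8, so not all 12 can be 8 or less; the largest is ≥ 9.
Taking 10 copies of 8 and 2 copies of 9 gives exactly 98, so 9 is attained.

9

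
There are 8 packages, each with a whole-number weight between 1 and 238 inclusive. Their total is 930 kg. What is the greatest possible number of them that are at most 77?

6

Each value at 77 or below falls at least 238 − 77 = 161 short of the ceiling 238.
The ceiling total is 8 × 238 = 1904, and we need 930, so at most ⌊(1904 − 930)/161⌋ = 6 can be that low.
k = 6 is achieved by 6 values at 77 and 2 at 238, total 938; lower one of the 238's by 8 (still > 77) to reach 930.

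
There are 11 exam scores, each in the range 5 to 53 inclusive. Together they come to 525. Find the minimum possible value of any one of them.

5

To make one score as small as possible, make the other 10 as large as possible.
The other 10 can take up 10 × 53 = 530 ≥ 525 − 5, so one score can sit at its floor of 5.
Achievable: one at 5 and the other 10 totalling 520, which fits since 10 × 5 ≤ 520 ≤ 10 × 53.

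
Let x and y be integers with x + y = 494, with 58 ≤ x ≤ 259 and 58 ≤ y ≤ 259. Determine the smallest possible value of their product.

60865

xy = x(494 − x) is concave in x, so over [235, 259] it is minimized at an endpoint.
The extreme feasible split is x = 235, y = 259, giving xy = 60865.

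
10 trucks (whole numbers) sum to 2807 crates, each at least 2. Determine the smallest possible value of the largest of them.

If every one of the 10 were at most 280, the total would be at most 10 × 280 = 2800 < 2807.
Achievable: 7 of them at 281 and 3 at 280 total 2807.

281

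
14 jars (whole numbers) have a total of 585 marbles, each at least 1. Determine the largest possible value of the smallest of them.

41

If every one of the 14 were at least 42, the total would be at least 14 × 42 = 588 > 585.
Equality holds with 3 values of 41 and 11 values of 42.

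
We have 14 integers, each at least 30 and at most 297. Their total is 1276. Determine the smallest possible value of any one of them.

30

Minimizing one value means maximizing the remaining 13.
The other 13 can take up 13 × 297 = 3861 ≥ 1276 − 30, so one integer can sit at its floor of 30.
Achievable: one at 30 and the other 13 totalling 1246, which fits since 13 × 30 ≤ 1246 ≤ 13 × 297.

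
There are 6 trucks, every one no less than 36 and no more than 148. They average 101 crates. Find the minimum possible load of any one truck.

36

To make one truck as small as possible, make the other 5 as large as possible.
The total is 6 × 101 = 606.
The other 5 can take up 5 × 148 = 740 ≥ 606 − 36, so one truck can sit at its floor of 36.
Achievable: one at 36 and the other 5 totalling 570, which fits since 5 × 36 ≤ 570 ≤ 5 × 148.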